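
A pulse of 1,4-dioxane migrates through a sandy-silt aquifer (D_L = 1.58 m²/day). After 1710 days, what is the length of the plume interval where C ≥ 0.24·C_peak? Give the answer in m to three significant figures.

The plume is Gaussian with σ = √(2Dt) = √(2 × 1.58 × 1710) = 73.51 m.
C/C_peak = exp(−Δx²/(2σ²)) = 0.24 ⇒ Δx = σ·√(−2 ln 0.24) = 73.51 × 1.689 = 124.2 m.
Width = 2Δx = 248 m.

248 m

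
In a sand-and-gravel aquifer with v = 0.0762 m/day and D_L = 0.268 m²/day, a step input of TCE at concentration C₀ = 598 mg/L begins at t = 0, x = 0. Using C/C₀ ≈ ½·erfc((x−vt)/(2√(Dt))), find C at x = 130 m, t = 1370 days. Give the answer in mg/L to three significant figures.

For a continuous step input, C/C₀ ≈ ½·erfc((x−vt)/(2√(Dt))).
vt = 0.0762 × 1370 = 104.394 m and 2√(Dt) = 2√(0.268 × 1370) = 38.32 m.
Argument (x−vt)/(2√(Dt)) = (130 − 104.394)/38.32 = 0.6682; ½·erfc(0.6682) = 0.1723.
C = 598 × 0.1723 = 103 mg/L.

103 mg/L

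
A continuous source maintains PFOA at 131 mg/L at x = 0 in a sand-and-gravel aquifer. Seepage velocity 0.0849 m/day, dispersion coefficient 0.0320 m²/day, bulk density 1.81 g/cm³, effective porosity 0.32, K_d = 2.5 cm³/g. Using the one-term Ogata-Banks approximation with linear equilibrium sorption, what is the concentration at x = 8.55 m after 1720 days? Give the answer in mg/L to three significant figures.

86.2 mg/L

Retardation factor R = 1 + ρ_b·K_d/n = 1 + 1.81 × 2.5/0.32 = 15.14.
Sorption retards both mechanisms: v_R = v/R = 0.005608 m/day, D_R = D/R = 0.002114 m²/day.
v_R·t = 0.005608 × 1720 = 9.64576 m; 2√(D_R t) = 3.814 m; argument = (8.55 − 9.64576)/3.814 = -0.2873.
C = C₀ × ½·erfc(-0.2873) = 131 × 0.6577 = 86.2 mg/L.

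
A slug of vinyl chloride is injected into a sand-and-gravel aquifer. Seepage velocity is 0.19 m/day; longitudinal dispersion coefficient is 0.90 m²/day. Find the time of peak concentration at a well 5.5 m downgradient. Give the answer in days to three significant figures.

For the 1D instantaneous-source solution, setting ∂C/∂t = 0 at fixed x gives v²t² + 2Dt − x² = 0, so t = (√(D² + v²x²) − D)/v².
√(D² + v²x²) = √(0.90² + 0.19² × 5.5²) = 1.379; v² = 0.0361.
t = (1.379 − 0.90)/0.0361 = 13.3 days (vs. the pure-advection estimate x/v = 28.9 d).

13.3 days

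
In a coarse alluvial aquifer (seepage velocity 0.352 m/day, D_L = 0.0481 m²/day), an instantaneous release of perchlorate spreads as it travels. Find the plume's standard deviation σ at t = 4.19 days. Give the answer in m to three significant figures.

Dispersive spreading gives a Gaussian with σ² = 2Dt; advection only shifts the center.
σ = √(2 × 0.0481 × 4.19) = 0.635 m.

0.635 m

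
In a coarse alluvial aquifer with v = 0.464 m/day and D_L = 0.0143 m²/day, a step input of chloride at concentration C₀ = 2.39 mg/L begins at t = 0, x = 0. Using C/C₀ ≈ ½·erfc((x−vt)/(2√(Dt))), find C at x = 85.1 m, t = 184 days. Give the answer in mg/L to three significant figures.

1.31 mg/L

For a continuous step input, C/C₀ ≈ ½·erfc((x−vt)/(2√(Dt))).
vt = 0.464 × 184 = 85.376 m and 2√(Dt) = 2√(0.0143 × 184) = 3.244 m.
Argument (x−vt)/(2√(Dt)) = (85.1 − 85.376)/3.244 = -0.08508; ½·erfc(-0.08508) = 0.5479.
C = 2.39 × 0.5479 = 1.31 mg/L.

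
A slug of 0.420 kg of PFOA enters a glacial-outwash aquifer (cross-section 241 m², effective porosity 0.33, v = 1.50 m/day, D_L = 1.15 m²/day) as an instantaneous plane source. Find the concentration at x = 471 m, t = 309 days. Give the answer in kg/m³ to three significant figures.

For an instantaneous plane source, C(x,t) = M/(n_e·A·√(4πDt)) · exp(−(x−vt)²/(4Dt)), with n_e·A the pore (flow) area.
Plume center vt = 1.50 × 309 = 463.5 m, so the well at 471 m is 7.5 m downgradient of the peak.
√(4πDt) = 66.82 m, giving peak height M/(n_e·A·√(4πDt)) = 0.420/(0.33 × 241 × 66.82) = 7.903e-05 kg/m³.
(x−vt)²/(4Dt) = (7.5)²/(4 × 1.15 × 309) = 0.03957; exp(−0.03957) = 0.9612.
C = 7.903e-05 × 0.9612 = 7.60e-05 kg/m³.

7.60e-05 kg/m³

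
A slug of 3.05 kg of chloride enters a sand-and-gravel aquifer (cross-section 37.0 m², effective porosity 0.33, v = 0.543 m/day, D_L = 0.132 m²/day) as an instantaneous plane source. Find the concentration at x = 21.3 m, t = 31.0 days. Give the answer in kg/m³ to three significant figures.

0.0103 kg/m³

For an instantaneous plane source, C(x,t) = M/(n_e·A·√(4πDt)) · exp(−(x−vt)²/(4Dt)), with n_e·A the pore (flow) area.
Plume center vt = 0.543 × 31.0 = 16.833 m, so the well at 21.3 m is 4.467 m downgradient of the peak.
√(4πDt) = 7.171 m, giving peak height M/(n_e·A·√(4πDt)) = 3.05/(0.33 × 37.0 × 7.171) = 0.03483 kg/m³.
(x−vt)²/(4Dt) = (4.467)²/(4 × 0.132 × 31.0) = 1.219; exp(−1.219) = 0.2955.
C = 0.03483 × 0.2955 = 0.0103 kg/m³.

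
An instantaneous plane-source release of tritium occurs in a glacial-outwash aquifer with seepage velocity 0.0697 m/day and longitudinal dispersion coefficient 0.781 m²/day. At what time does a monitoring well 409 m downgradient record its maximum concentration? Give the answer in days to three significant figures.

5710 days

For the 1D instantaneous-source solution, setting ∂C/∂t = 0 at fixed x gives v²t² + 2Dt − x² = 0, so t = (√(D² + v²x²) − D)/v².
√(D² + v²x²) = √(0.781² + 0.0697² × 409²) = 28.52; v² = 0.00485809.
t = (28.52 − 0.781)/0.00485809 = 5710 days (vs. the pure-advection estimate x/v = 5870 d).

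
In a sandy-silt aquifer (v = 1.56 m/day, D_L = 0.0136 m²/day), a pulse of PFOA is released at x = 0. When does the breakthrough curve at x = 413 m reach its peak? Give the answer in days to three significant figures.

265 days

For the 1D instantaneous-source solution, setting ∂C/∂t = 0 at fixed x gives v²t² + 2Dt − x² = 0, so t = (√(D² + v²x²) − D)/v².
√(D² + v²x²) = √(0.0136² + 1.56² × 413²) = 644.3; v² = 2.4336.
t = (644.3 − 0.0136)/2.4336 = 265 days (vs. the pure-advection estimate x/v = 265 d).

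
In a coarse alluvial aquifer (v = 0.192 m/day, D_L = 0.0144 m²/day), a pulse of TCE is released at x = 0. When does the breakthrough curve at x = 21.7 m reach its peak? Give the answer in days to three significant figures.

113 days

For the 1D instantaneous-source solution, setting ∂C/∂t = 0 at fixed x gives v²t² + 2Dt − x² = 0, so t = (√(D² + v²x²) − D)/v².
√(D² + v²x²) = √(0.0144² + 0.192² × 21.7²) = 4.166; v² = 0.036864.
t = (4.166 − 0.0144)/0.036864 = 113 days (vs. the pure-advection estimate x/v = 113 d).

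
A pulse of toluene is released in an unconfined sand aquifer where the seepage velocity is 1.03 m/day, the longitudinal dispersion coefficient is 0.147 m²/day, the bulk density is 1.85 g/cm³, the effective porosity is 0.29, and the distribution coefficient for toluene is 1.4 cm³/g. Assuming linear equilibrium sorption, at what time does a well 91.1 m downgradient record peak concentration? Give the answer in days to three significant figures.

877 days

Retardation factor R = 1 + ρ_b·K_d/n = 1 + 1.85 × 1.4/0.29 = 9.931.
Sorption retards both mechanisms: v_R = v/R = 0.1037 m/day, D_R = D/R = 0.01480 m²/day.
Peak time from v_R²t² + 2D_R t − x² = 0: t = (√(D_R² + v_R²x²) − D_R)/v_R².
√(D_R² + v_R²x²) = √(0.01480² + 0.1037² × 91.1²) = 9.447; v_R² = 0.01075.
t = (9.447 − 0.01480)/0.01075 = 877 days.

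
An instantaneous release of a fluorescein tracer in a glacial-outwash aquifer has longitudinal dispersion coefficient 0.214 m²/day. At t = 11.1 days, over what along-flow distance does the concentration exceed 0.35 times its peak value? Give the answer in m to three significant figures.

The plume is Gaussian with σ = √(2Dt) = √(2 × 0.214 × 11.1) = 2.180 m.
C/C_peak = exp(−Δx²/(2σ²)) = 0.35 ⇒ Δx = σ·√(−2 ln 0.35) = 2.180 × 1.449 = 3.159 m.
Width = 2Δx = 6.32 m.

6.32 m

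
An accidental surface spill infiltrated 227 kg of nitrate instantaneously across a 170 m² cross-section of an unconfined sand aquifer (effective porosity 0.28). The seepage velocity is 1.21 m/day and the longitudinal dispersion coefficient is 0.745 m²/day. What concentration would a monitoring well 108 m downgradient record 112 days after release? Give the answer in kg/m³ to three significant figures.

0.0152 kg/m³

For an instantaneous plane source, C(x,t) = M/(n_e·A·√(4πDt)) · exp(−(x−vt)²/(4Dt)), with n_e·A the pore (flow) area.
Plume center vt = 1.21 × 112 = 135.52 m, so the well at 108 m is 27.52 m upgradient of the peak.
√(4πDt) = 32.38 m, giving peak height M/(n_e·A·√(4πDt)) = 227/(0.28 × 170 × 32.38) = 0.1473 kg/m³.
(x−vt)²/(4Dt) = (-27.52)²/(4 × 0.745 × 112) = 2.269; exp(−2.269) = 0.1034.
C = 0.1473 × 0.1034 = 0.0152 kg/m³.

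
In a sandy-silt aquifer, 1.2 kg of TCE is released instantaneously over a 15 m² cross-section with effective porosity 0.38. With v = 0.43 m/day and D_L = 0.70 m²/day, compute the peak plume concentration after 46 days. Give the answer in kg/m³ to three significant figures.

0.0105 kg/m³

The peak of an instantaneous 1D plume sits at x = vt; there the Gaussian factor is 1 and C_max = M/(n_e·A·√(4πDt)), where n_e·A is the pore area the mass is dissolved in.
√(4πDt) = √(4π × 0.70 × 46) = 20.12 m, so C_max = 1.2/(0.38 × 15 × 20.12) = 0.0105 kg/m³.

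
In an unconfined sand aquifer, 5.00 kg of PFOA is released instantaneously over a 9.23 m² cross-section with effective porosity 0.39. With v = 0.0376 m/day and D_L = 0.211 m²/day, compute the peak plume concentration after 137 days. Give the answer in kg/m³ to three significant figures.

0.0729 kg/m³

The peak of an instantaneous 1D plume sits at x = vt; there the Gaussian factor is 1 and C_max = M/(n_e·A·√(4πDt)), where n_e·A is the pore area the mass is dissolved in.
√(4πDt) = √(4π × 0.211 × 137) = 19.06 m, so C_max = 5.00/(0.39 × 9.23 × 19.06) = 0.0729 kg/m³.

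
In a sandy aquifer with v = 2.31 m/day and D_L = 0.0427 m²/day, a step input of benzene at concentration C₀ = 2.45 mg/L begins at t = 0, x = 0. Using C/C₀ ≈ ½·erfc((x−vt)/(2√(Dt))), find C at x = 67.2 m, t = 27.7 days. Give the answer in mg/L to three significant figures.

0.0450 mg/L

For a continuous step input, C/C₀ ≈ ½·erfc((x−vt)/(2√(Dt))).
vt = 2.31 × 27.7 = 63.987 m and 2√(Dt) = 2√(0.0427 × 27.7) = 2.175 m.
Argument (x−vt)/(2√(Dt)) = (67.2 − 63.987)/2.175 = 1.477; ½·erfc(1.477) = 0.01836.
C = 2.45 × 0.01836 = 0.0450 mg/L.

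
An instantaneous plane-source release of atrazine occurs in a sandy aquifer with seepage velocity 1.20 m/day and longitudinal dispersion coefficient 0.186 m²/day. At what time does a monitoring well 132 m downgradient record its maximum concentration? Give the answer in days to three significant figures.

110 days

For the 1D instantaneous-source solution, setting ∂C/∂t = 0 at fixed x gives v²t² + 2Dt − x² = 0, so t = (√(D² + v²x²) − D)/v².
√(D² + v²x²) = √(0.186² + 1.20² × 132²) = 158.4; v² = 1.44.
t = (158.4 − 0.186)/1.44 = 110 days (vs. the pure-advection estimate x/v = 110 d).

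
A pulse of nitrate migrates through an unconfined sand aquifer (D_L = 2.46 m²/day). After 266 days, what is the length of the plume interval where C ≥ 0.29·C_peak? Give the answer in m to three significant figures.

114 m

The plume is Gaussian with σ = √(2Dt) = √(2 × 2.46 × 266) = 36.18 m.
C/C_peak = exp(−Δx²/(2σ²)) = 0.29 ⇒ Δx = σ·√(−2 ln 0.29) = 36.18 × 1.573 = 56.91 m.
Width = 2Δx = 114 m.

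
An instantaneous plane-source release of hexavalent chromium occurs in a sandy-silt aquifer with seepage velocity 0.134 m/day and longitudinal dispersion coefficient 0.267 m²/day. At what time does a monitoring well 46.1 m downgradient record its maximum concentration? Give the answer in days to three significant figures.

For the 1D instantaneous-source solution, setting ∂C/∂t = 0 at fixed x gives v²t² + 2Dt − x² = 0, so t = (√(D² + v²x²) − D)/v².
√(D² + v²x²) = √(0.267² + 0.134² × 46.1²) = 6.183; v² = 0.017956.
t = (6.183 − 0.267)/0.017956 = 329 days (vs. the pure-advection estimate x/v = 344 d).

329 days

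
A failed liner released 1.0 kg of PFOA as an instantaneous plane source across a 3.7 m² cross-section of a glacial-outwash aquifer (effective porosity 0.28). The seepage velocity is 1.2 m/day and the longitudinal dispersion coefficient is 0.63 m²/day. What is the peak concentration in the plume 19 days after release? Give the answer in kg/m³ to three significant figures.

0.0787 kg/m³

The peak of an instantaneous 1D plume sits at x = vt; there the Gaussian factor is 1 and C_max = M/(n_e·A·√(4πDt)), where n_e·A is the pore area the mass is dissolved in.
√(4πDt) = √(4π × 0.63 × 19) = 12.26 m, so C_max = 1.0/(0.28 × 3.7 × 12.26) = 0.0787 kg/m³.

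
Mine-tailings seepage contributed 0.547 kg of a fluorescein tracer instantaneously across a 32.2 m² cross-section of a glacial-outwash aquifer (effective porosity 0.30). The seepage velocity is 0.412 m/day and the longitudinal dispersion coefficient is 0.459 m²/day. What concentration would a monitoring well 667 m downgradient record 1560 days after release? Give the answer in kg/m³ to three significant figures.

For an instantaneous plane source, C(x,t) = M/(n_e·A·√(4πDt)) · exp(−(x−vt)²/(4Dt)), with n_e·A the pore (flow) area.
Plume center vt = 0.412 × 1560 = 642.72 m, so the well at 667 m is 24.28 m downgradient of the peak.
√(4πDt) = 94.86 m, giving peak height M/(n_e·A·√(4πDt)) = 0.547/(0.30 × 32.2 × 94.86) = 0.0005969 kg/m³.
(x−vt)²/(4Dt) = (24.28)²/(4 × 0.459 × 1560) = 0.2058; exp(−0.2058) = 0.8140.
C = 0.0005969 × 0.8140 = 0.000486 kg/m³.

0.000486 kg/m³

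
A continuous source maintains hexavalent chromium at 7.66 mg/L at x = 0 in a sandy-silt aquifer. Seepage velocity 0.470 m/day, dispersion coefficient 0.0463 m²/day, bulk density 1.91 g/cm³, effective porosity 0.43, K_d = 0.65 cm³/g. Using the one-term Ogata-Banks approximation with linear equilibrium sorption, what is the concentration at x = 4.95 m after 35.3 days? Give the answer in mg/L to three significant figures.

Retardation factor R = 1 + ρ_b·K_d/n = 1 + 1.91 × 0.65/0.43 = 3.887.
Sorption retards both mechanisms: v_R = v/R = 0.1209 m/day, D_R = D/R = 0.01191 m²/day.
v_R·t = 0.1209 × 35.3 = 4.26777 m; 2√(D_R t) = 1.297 m; argument = (4.95 − 4.26777)/1.297 = 0.5260.
C = C₀ × ½·erfc(0.5260) = 7.66 × 0.2285 = 1.75 mg/L.

1.75 mg/L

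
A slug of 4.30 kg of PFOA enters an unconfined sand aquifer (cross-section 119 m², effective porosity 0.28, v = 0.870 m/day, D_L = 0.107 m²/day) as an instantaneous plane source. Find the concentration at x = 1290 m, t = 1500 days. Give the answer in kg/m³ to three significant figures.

0.00202 kg/m³

For an instantaneous plane source, C(x,t) = M/(n_e·A·√(4πDt)) · exp(−(x−vt)²/(4Dt)), with n_e·A the pore (flow) area.
Plume center vt = 0.870 × 1500 = 1305 m, so the well at 1290 m is 15 m upgradient of the peak.
√(4πDt) = 44.91 m, giving peak height M/(n_e·A·√(4πDt)) = 4.30/(0.28 × 119 × 44.91) = 0.002874 kg/m³.
(x−vt)²/(4Dt) = (-15)²/(4 × 0.107 × 1500) = 0.3505; exp(−0.3505) = 0.7043.
C = 0.002874 × 0.7043 = 0.00202 kg/m³.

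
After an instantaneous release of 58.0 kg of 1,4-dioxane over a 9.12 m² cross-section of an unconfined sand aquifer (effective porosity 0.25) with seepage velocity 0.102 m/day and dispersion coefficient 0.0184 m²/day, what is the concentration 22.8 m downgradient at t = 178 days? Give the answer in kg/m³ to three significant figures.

For an instantaneous plane source, C(x,t) = M/(n_e·A·√(4πDt)) · exp(−(x−vt)²/(4Dt)), with n_e·A the pore (flow) area.
Plume center vt = 0.102 × 178 = 18.156 m, so the well at 22.8 m is 4.644 m downgradient of the peak.
√(4πDt) = 6.415 m, giving peak height M/(n_e·A·√(4πDt)) = 58.0/(0.25 × 9.12 × 6.415) = 3.965 kg/m³.
(x−vt)²/(4Dt) = (4.644)²/(4 × 0.0184 × 178) = 1.646; exp(−1.646) = 0.1928.
C = 3.965 × 0.1928 = 0.764 kg/m³.

0.764 kg/m³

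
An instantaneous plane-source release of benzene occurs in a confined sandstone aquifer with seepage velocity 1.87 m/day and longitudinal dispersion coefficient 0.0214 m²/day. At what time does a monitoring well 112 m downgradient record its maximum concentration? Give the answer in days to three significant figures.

For the 1D instantaneous-source solution, setting ∂C/∂t = 0 at fixed x gives v²t² + 2Dt − x² = 0, so t = (√(D² + v²x²) − D)/v².
√(D² + v²x²) = √(0.0214² + 1.87² × 112²) = 209.4; v² = 3.4969.
t = (209.4 − 0.0214)/3.4969 = 59.9 days (vs. the pure-advection estimate x/v = 59.9 d).

59.9 days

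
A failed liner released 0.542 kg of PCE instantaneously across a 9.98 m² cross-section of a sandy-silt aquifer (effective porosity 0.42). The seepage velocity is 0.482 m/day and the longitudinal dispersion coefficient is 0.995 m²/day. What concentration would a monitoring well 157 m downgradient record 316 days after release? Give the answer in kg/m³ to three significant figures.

0.00202 kg/m³

For an instantaneous plane source, C(x,t) = M/(n_e·A·√(4πDt)) · exp(−(x−vt)²/(4Dt)), with n_e·A the pore (flow) area.
Plume center vt = 0.482 × 316 = 152.312 m, so the well at 157 m is 4.688 m downgradient of the peak.
√(4πDt) = 62.86 m, giving peak height M/(n_e·A·√(4πDt)) = 0.542/(0.42 × 9.98 × 62.86) = 0.002057 kg/m³.
(x−vt)²/(4Dt) = (4.688)²/(4 × 0.995 × 316) = 0.01747; exp(−0.01747) = 0.9827.
C = 0.002057 × 0.9827 = 0.00202 kg/m³.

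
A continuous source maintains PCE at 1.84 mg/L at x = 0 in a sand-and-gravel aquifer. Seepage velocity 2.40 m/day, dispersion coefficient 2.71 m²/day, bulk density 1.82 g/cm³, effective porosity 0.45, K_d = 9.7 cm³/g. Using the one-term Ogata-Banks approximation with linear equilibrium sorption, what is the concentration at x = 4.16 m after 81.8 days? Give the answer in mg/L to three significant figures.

1.08 mg/L

Retardation factor R = 1 + ρ_b·K_d/n = 1 + 1.82 × 9.7/0.45 = 40.23.
Sorption retards both mechanisms: v_R = v/R = 0.05966 m/day, D_R = D/R = 0.06736 m²/day.
v_R·t = 0.05966 × 81.8 = 4.880188 m; 2√(D_R t) = 4.695 m; argument = (4.16 − 4.880188)/4.695 = -0.1534.
C = C₀ × ½·erfc(-0.1534) = 1.84 × 0.5859 = 1.08 mg/L.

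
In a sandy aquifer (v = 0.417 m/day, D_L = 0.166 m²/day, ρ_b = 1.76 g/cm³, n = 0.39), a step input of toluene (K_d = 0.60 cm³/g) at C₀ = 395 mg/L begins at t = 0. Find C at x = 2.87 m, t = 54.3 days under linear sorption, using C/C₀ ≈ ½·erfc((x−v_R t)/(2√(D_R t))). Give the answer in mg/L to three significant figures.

367 mg/L

Retardation factor R = 1 + ρ_b·K_d/n = 1 + 1.76 × 0.60/0.39 = 3.708.
Sorption retards both mechanisms: v_R = v/R = 0.1125 m/day, D_R = D/R = 0.04477 m²/day.
v_R·t = 0.1125 × 54.3 = 6.10875 m; 2√(D_R t) = 3.118 m; argument = (2.87 − 6.10875)/3.118 = -1.039.
C = C₀ × ½·erfc(-1.039) = 395 × 0.9291 = 367 mg/L.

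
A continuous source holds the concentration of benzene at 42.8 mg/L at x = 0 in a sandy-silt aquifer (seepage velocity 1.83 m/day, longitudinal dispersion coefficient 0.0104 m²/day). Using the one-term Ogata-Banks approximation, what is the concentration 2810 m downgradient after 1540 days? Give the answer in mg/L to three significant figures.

For a continuous step input, C/C₀ ≈ ½·erfc((x−vt)/(2√(Dt))).
vt = 1.83 × 1540 = 2818.2 m and 2√(Dt) = 2√(0.0104 × 1540) = 8.004 m.
Argument (x−vt)/(2√(Dt)) = (2810 − 2818.2)/8.004 = -1.024; ½·erfc(-1.024) = 0.9262.
C = 42.8 × 0.9262 = 39.6 mg/L.

39.6 mg/L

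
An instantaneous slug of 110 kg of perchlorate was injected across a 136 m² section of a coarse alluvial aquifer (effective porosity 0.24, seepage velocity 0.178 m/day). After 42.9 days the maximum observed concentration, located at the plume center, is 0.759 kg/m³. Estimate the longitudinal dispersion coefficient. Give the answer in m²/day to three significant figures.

0.0366 m²/day

At the plume center C_max = M/(n_e·A·√(4πDt)), so D = M²/(4πt·(n_e·A·C_max)²).
n_e·A·C_max = 0.24 × 136 × 0.759 = 24.77 kg/m.
D = 110²/(4π × 42.9 × 24.77²) = 0.0366 m²/day.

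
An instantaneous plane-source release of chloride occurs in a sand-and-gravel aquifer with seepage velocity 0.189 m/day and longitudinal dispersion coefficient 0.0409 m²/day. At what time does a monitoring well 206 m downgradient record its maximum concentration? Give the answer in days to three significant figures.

For the 1D instantaneous-source solution, setting ∂C/∂t = 0 at fixed x gives v²t² + 2Dt − x² = 0, so t = (√(D² + v²x²) − D)/v².
√(D² + v²x²) = √(0.0409² + 0.189² × 206²) = 38.93; v² = 0.035721.
t = (38.93 − 0.0409)/0.035721 = 1090 days (vs. the pure-advection estimate x/v = 1090 d).

1090 days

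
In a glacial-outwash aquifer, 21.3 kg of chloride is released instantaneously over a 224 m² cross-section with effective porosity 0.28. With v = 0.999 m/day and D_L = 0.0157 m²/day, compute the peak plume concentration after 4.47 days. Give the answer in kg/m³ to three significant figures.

The peak of an instantaneous 1D plume sits at x = vt; there the Gaussian factor is 1 and C_max = M/(n_e·A·√(4πDt)), where n_e·A is the pore area the mass is dissolved in.
√(4πDt) = √(4π × 0.0157 × 4.47) = 0.9391 m, so C_max = 21.3/(0.28 × 224 × 0.9391) = 0.362 kg/m³.

0.362 kg/m³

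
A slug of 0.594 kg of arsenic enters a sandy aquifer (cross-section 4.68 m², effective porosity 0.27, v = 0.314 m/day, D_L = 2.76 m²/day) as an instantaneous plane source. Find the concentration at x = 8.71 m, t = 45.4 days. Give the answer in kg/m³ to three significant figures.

For an instantaneous plane source, C(x,t) = M/(n_e·A·√(4πDt)) · exp(−(x−vt)²/(4Dt)), with n_e·A the pore (flow) area.
Plume center vt = 0.314 × 45.4 = 14.2556 m, so the well at 8.71 m is 5.5456 m upgradient of the peak.
√(4πDt) = 39.68 m, giving peak height M/(n_e·A·√(4πDt)) = 0.594/(0.27 × 4.68 × 39.68) = 0.01185 kg/m³.
(x−vt)²/(4Dt) = (-5.5456)²/(4 × 2.76 × 45.4) = 0.06136; exp(−0.06136) = 0.9405.
C = 0.01185 × 0.9405 = 0.0111 kg/m³.

0.0111 kg/m³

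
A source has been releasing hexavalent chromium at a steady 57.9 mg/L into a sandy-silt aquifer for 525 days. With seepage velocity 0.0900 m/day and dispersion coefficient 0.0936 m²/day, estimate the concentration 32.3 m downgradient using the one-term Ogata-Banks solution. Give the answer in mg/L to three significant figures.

For a continuous step input, C/C₀ ≈ ½·erfc((x−vt)/(2√(Dt))).
vt = 0.0900 × 525 = 47.25 m and 2√(Dt) = 2√(0.0936 × 525) = 14.02 m.
Argument (x−vt)/(2√(Dt)) = (32.3 − 47.25)/14.02 = -1.066; ½·erfc(-1.066) = 0.9342.
C = 57.9 × 0.9342 = 54.1 mg/L.

54.1 mg/L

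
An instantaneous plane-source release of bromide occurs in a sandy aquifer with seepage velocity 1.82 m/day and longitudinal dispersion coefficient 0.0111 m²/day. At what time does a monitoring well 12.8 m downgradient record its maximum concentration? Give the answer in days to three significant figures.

For the 1D instantaneous-source solution, setting ∂C/∂t = 0 at fixed x gives v²t² + 2Dt − x² = 0, so t = (√(D² + v²x²) − D)/v².
√(D² + v²x²) = √(0.0111² + 1.82² × 12.8²) = 23.30; v² = 3.3124.
t = (23.30 − 0.0111)/3.3124 = 7.03 days (vs. the pure-advection estimate x/v = 7.03 d).

7.03 days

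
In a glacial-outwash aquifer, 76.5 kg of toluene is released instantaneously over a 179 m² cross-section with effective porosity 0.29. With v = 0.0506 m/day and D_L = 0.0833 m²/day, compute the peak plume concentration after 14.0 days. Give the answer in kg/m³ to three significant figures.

0.385 kg/m³

The peak of an instantaneous 1D plume sits at x = vt; there the Gaussian factor is 1 and C_max = M/(n_e·A·√(4πDt)), where n_e·A is the pore area the mass is dissolved in.
√(4πDt) = √(4π × 0.0833 × 14.0) = 3.828 m, so C_max = 76.5/(0.29 × 179 × 3.828) = 0.385 kg/m³.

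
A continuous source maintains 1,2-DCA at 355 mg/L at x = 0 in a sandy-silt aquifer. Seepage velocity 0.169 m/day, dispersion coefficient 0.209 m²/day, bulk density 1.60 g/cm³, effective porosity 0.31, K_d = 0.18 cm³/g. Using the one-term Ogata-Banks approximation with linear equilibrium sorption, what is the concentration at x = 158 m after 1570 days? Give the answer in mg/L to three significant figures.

Retardation factor R = 1 + ρ_b·K_d/n = 1 + 1.60 × 0.18/0.31 = 1.929.
Sorption retards both mechanisms: v_R = v/R = 0.08761 m/day, D_R = D/R = 0.1083 m²/day.
v_R·t = 0.08761 × 1570 = 137.5477 m; 2√(D_R t) = 26.08 m; argument = (158 − 137.5477)/26.08 = 0.7842.
C = C₀ × ½·erfc(0.7842) = 355 × 0.1337 = 47.5 mg/L.

47.5 mg/L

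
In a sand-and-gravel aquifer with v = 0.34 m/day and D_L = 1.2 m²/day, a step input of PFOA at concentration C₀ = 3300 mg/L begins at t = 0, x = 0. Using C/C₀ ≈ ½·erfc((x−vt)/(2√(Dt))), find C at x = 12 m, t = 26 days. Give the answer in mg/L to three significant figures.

For a continuous step input, C/C₀ ≈ ½·erfc((x−vt)/(2√(Dt))).
vt = 0.34 × 26 = 8.84 m and 2√(Dt) = 2√(1.2 × 26) = 11.17 m.
Argument (x−vt)/(2√(Dt)) = (12 − 8.84)/11.17 = 0.2829; ½·erfc(0.2829) = 0.3445.
C = 3300 × 0.3445 = 1140 mg/L.

1140 mg/L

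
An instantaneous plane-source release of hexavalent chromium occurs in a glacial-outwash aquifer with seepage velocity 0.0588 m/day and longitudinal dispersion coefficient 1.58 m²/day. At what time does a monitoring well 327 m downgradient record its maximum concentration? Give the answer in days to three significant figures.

For the 1D instantaneous-source solution, setting ∂C/∂t = 0 at fixed x gives v²t² + 2Dt − x² = 0, so t = (√(D² + v²x²) − D)/v².
√(D² + v²x²) = √(1.58² + 0.0588² × 327²) = 19.29; v² = 0.00345744.
t = (19.29 − 1.58)/0.00345744 = 5120 days (vs. the pure-advection estimate x/v = 5560 d).

5120 days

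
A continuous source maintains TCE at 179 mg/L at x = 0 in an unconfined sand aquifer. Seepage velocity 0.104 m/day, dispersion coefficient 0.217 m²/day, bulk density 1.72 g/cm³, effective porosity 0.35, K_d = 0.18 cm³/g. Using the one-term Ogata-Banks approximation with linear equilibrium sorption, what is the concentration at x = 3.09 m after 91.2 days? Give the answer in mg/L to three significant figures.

Retardation factor R = 1 + ρ_b·K_d/n = 1 + 1.72 × 0.18/0.35 = 1.885.
Sorption retards both mechanisms: v_R = v/R = 0.05517 m/day, D_R = D/R = 0.1151 m²/day.
v_R·t = 0.05517 × 91.2 = 5.031504 m; 2√(D_R t) = 6.480 m; argument = (3.09 − 5.031504)/6.480 = -0.2996.
C = C₀ × ½·erfc(-0.2996) = 179 × 0.6641 = 119 mg/L.

119 mg/L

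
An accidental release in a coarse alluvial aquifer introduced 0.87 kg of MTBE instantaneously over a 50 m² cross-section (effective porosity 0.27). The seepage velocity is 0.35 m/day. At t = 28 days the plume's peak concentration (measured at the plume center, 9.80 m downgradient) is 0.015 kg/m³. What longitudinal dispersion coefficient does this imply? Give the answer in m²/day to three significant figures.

0.0525 m²/day

At the plume center C_max = M/(n_e·A·√(4πDt)), so D = M²/(4πt·(n_e·A·C_max)²).
n_e·A·C_max = 0.27 × 50 × 0.015 = 0.2025 kg/m.
D = 0.87²/(4π × 28 × 0.2025²) = 0.0525 m²/day.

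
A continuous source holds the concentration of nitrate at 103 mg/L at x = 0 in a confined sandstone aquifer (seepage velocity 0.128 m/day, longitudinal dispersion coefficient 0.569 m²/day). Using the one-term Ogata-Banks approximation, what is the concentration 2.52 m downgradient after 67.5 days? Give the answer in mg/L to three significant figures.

For a continuous step input, C/C₀ ≈ ½·erfc((x−vt)/(2√(Dt))).
vt = 0.128 × 67.5 = 8.64 m and 2√(Dt) = 2√(0.569 × 67.5) = 12.39 m.
Argument (x−vt)/(2√(Dt)) = (2.52 − 8.64)/12.39 = -0.4939; ½·erfc(-0.4939) = 0.7576.
C = 103 × 0.7576 = 78.0 mg/L.

78.0 mg/L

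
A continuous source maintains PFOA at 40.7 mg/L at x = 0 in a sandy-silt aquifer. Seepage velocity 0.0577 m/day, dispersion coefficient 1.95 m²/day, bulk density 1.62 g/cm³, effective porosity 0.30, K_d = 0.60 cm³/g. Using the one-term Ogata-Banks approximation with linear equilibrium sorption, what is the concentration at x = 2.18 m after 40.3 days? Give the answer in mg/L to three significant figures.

16.1 mg/L

Retardation factor R = 1 + ρ_b·K_d/n = 1 + 1.62 × 0.60/0.30 = 4.240.
Sorption retards both mechanisms: v_R = v/R = 0.01361 m/day, D_R = D/R = 0.4599 m²/day.
v_R·t = 0.01361 × 40.3 = 0.548483 m; 2√(D_R t) = 8.610 m; argument = (2.18 − 0.548483)/8.610 = 0.1895.
C = C₀ × ½·erfc(0.1895) = 40.7 × 0.3944 = 16.1 mg/L.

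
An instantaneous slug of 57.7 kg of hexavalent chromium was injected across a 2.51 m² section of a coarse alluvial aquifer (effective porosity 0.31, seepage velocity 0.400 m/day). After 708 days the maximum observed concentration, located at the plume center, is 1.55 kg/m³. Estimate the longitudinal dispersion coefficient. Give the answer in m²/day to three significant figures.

At the plume center C_max = M/(n_e·A·√(4πDt)), so D = M²/(4πt·(n_e·A·C_max)²).
n_e·A·C_max = 0.31 × 2.51 × 1.55 = 1.206 kg/m.
D = 57.7²/(4π × 708 × 1.206²) = 0.257 m²/day.

0.257 m²/day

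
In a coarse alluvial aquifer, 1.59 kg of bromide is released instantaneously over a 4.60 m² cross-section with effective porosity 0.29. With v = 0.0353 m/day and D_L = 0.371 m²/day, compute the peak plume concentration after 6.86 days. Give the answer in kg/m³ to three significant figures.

The peak of an instantaneous 1D plume sits at x = vt; there the Gaussian factor is 1 and C_max = M/(n_e·A·√(4πDt)), where n_e·A is the pore area the mass is dissolved in.
√(4πDt) = √(4π × 0.371 × 6.86) = 5.655 m, so C_max = 1.59/(0.29 × 4.60 × 5.655) = 0.211 kg/m³.

0.211 kg/m³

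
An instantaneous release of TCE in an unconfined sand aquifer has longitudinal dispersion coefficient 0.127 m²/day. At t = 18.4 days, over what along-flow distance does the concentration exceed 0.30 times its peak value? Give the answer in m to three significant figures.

The plume is Gaussian with σ = √(2Dt) = √(2 × 0.127 × 18.4) = 2.162 m.
C/C_peak = exp(−Δx²/(2σ²)) = 0.30 ⇒ Δx = σ·√(−2 ln 0.30) = 2.162 × 1.552 = 3.355 m.
Width = 2Δx = 6.71 m.

6.71 m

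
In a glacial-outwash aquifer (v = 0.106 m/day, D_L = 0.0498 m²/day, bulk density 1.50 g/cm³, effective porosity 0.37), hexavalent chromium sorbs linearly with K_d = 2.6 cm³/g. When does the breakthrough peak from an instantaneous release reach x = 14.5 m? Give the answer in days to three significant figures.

1530 days

Retardation factor R = 1 + ρ_b·K_d/n = 1 + 1.50 × 2.6/0.37 = 11.54.
Sorption retards both mechanisms: v_R = v/R = 0.009185 m/day, D_R = D/R = 0.004315 m²/day.
Peak time from v_R²t² + 2D_R t − x² = 0: t = (√(D_R² + v_R²x²) − D_R)/v_R².
√(D_R² + v_R²x²) = √(0.004315² + 0.009185² × 14.5²) = 0.1333; v_R² = 8.436e-05.
t = (0.1333 − 0.004315)/8.436e-05 = 1530 days.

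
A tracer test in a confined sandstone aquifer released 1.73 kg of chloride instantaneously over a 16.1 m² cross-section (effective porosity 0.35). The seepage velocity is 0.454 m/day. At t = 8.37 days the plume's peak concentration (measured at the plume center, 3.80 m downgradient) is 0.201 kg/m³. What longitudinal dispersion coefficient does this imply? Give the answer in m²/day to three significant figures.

At the plume center C_max = M/(n_e·A·√(4πDt)), so D = M²/(4πt·(n_e·A·C_max)²).
n_e·A·C_max = 0.35 × 16.1 × 0.201 = 1.133 kg/m.
D = 1.73²/(4π × 8.37 × 1.133²) = 0.0222 m²/day.

0.0222 m²/day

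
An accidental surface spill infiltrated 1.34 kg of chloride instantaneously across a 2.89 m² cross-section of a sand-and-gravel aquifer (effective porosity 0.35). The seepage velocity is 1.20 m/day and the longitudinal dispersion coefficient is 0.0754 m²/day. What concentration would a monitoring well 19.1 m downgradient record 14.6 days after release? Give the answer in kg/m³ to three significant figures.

For an instantaneous plane source, C(x,t) = M/(n_e·A·√(4πDt)) · exp(−(x−vt)²/(4Dt)), with n_e·A the pore (flow) area.
Plume center vt = 1.20 × 14.6 = 17.52 m, so the well at 19.1 m is 1.58 m downgradient of the peak.
√(4πDt) = 3.719 m, giving peak height M/(n_e·A·√(4πDt)) = 1.34/(0.35 × 2.89 × 3.719) = 0.3562 kg/m³.
(x−vt)²/(4Dt) = (1.58)²/(4 × 0.0754 × 14.6) = 0.5669; exp(−0.5669) = 0.5673.
C = 0.3562 × 0.5673 = 0.202 kg/m³.

0.202 kg/m³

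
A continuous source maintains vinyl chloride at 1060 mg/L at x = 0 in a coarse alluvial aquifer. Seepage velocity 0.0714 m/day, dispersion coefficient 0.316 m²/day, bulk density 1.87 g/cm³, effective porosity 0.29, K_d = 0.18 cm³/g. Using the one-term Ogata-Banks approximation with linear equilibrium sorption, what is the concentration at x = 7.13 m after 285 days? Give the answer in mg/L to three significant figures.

Retardation factor R = 1 + ρ_b·K_d/n = 1 + 1.87 × 0.18/0.29 = 2.161.
Sorption retards both mechanisms: v_R = v/R = 0.03304 m/day, D_R = D/R = 0.1462 m²/day.
v_R·t = 0.03304 × 285 = 9.4164 m; 2√(D_R t) = 12.91 m; argument = (7.13 − 9.4164)/12.91 = -0.1771.
C = C₀ × ½·erfc(-0.1771) = 1060 × 0.5989 = 635 mg/L.

635 mg/L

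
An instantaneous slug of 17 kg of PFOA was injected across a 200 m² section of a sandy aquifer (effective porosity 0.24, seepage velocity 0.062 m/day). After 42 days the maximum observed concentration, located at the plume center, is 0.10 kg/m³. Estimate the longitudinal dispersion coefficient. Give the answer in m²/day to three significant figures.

At the plume center C_max = M/(n_e·A·√(4πDt)), so D = M²/(4πt·(n_e·A·C_max)²).
n_e·A·C_max = 0.24 × 200 × 0.10 = 4.800 kg/m.
D = 17²/(4π × 42 × 4.800²) = 0.0238 m²/day.

0.0238 m²/day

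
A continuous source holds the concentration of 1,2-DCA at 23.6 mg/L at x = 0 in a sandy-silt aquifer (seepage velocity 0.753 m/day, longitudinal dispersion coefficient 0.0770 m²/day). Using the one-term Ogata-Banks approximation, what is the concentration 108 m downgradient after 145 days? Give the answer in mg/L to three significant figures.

14.1 mg/L

For a continuous step input, C/C₀ ≈ ½·erfc((x−vt)/(2√(Dt))).
vt = 0.753 × 145 = 109.185 m and 2√(Dt) = 2√(0.0770 × 145) = 6.683 m.
Argument (x−vt)/(2√(Dt)) = (108 − 109.185)/6.683 = -0.1773; ½·erfc(-0.1773) = 0.5990.
C = 23.6 × 0.5990 = 14.1 mg/L.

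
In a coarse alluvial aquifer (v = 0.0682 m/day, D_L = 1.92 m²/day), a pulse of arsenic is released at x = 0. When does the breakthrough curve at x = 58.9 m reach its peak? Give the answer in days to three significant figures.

For the 1D instantaneous-source solution, setting ∂C/∂t = 0 at fixed x gives v²t² + 2Dt − x² = 0, so t = (√(D² + v²x²) − D)/v².
√(D² + v²x²) = √(1.92² + 0.0682² × 58.9²) = 4.452; v² = 0.00465124.
t = (4.452 − 1.92)/0.00465124 = 544 days (vs. the pure-advection estimate x/v = 864 d).

544 days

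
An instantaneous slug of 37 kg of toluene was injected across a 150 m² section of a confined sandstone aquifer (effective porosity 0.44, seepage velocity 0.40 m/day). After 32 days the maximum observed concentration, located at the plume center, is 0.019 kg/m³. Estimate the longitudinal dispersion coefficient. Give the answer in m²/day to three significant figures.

At the plume center C_max = M/(n_e·A·√(4πDt)), so D = M²/(4πt·(n_e·A·C_max)²).
n_e·A·C_max = 0.44 × 150 × 0.019 = 1.254 kg/m.
D = 37²/(4π × 32 × 1.254²) = 2.16 m²/day.

2.16 m²/day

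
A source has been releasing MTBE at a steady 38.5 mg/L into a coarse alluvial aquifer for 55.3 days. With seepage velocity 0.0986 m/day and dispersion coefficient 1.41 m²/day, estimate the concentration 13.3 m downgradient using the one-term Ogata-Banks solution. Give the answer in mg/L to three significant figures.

10.2 mg/L

For a continuous step input, C/C₀ ≈ ½·erfc((x−vt)/(2√(Dt))).
vt = 0.0986 × 55.3 = 5.45258 m and 2√(Dt) = 2√(1.41 × 55.3) = 17.66 m.
Argument (x−vt)/(2√(Dt)) = (13.3 − 5.45258)/17.66 = 0.4444; ½·erfc(0.4444) = 0.2648.
C = 38.5 × 0.2648 = 10.2 mg/L.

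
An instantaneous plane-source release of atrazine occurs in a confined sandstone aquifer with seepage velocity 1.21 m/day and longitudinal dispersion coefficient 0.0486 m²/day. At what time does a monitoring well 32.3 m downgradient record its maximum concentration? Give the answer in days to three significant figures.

26.7 days

For the 1D instantaneous-source solution, setting ∂C/∂t = 0 at fixed x gives v²t² + 2Dt − x² = 0, so t = (√(D² + v²x²) − D)/v².
√(D² + v²x²) = √(0.0486² + 1.21² × 32.3²) = 39.08; v² = 1.4641.
t = (39.08 − 0.0486)/1.4641 = 26.7 days (vs. the pure-advection estimate x/v = 26.7 d).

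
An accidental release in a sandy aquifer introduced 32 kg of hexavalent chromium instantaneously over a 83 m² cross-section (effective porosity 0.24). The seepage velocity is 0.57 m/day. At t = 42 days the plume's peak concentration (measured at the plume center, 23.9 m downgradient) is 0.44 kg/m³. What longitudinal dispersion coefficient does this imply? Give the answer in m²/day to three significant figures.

0.0253 m²/day

At the plume center C_max = M/(n_e·A·√(4πDt)), so D = M²/(4πt·(n_e·A·C_max)²).
n_e·A·C_max = 0.24 × 83 × 0.44 = 8.765 kg/m.
D = 32²/(4π × 42 × 8.765²) = 0.0253 m²/day.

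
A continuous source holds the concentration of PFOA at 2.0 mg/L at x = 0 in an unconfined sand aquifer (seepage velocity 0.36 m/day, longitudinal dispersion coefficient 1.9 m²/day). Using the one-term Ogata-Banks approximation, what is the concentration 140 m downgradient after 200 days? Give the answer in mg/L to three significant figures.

0.0136 mg/L

For a continuous step input, C/C₀ ≈ ½·erfc((x−vt)/(2√(Dt))).
vt = 0.36 × 200 = 72 m and 2√(Dt) = 2√(1.9 × 200) = 38.99 m.
Argument (x−vt)/(2√(Dt)) = (140 − 72)/38.99 = 1.744; ½·erfc(1.744) = 0.006824.
C = 2.0 × 0.006824 = 0.0136 mg/L.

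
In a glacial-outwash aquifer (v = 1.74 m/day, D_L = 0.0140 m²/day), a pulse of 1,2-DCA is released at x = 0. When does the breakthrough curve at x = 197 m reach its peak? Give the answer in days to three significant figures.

113 days

For the 1D instantaneous-source solution, setting ∂C/∂t = 0 at fixed x gives v²t² + 2Dt − x² = 0, so t = (√(D² + v²x²) − D)/v².
√(D² + v²x²) = √(0.0140² + 1.74² × 197²) = 342.8; v² = 3.0276.
t = (342.8 − 0.0140)/3.0276 = 113 days (vs. the pure-advection estimate x/v = 113 d).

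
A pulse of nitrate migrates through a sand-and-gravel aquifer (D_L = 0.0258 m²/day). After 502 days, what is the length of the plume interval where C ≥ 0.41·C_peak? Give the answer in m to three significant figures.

13.6 m

The plume is Gaussian with σ = √(2Dt) = √(2 × 0.0258 × 502) = 5.090 m.
C/C_peak = exp(−Δx²/(2σ²)) = 0.41 ⇒ Δx = σ·√(−2 ln 0.41) = 5.090 × 1.335 = 6.795 m.
Width = 2Δx = 13.6 m.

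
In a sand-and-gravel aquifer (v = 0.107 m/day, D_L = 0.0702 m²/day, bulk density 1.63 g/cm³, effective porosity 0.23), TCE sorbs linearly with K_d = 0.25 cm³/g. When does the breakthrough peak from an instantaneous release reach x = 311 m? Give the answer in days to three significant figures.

Retardation factor R = 1 + ρ_b·K_d/n = 1 + 1.63 × 0.25/0.23 = 2.772.
Sorption retards both mechanisms: v_R = v/R = 0.03860 m/day, D_R = D/R = 0.02532 m²/day.
Peak time from v_R²t² + 2D_R t − x² = 0: t = (√(D_R² + v_R²x²) − D_R)/v_R².
√(D_R² + v_R²x²) = √(0.02532² + 0.03860² × 311²) = 12.00; v_R² = 0.001490.
t = (12.00 − 0.02532)/0.001490 = 8040 days.

8040 days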